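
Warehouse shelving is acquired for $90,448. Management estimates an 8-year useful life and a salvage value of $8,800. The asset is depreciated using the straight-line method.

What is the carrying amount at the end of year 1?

Depreciable base = $90,448 − $8,800 = $81,648.
Annual expense = $81,648 / 8 = $10,206.
End of year 1: book value $80,242.

$80,242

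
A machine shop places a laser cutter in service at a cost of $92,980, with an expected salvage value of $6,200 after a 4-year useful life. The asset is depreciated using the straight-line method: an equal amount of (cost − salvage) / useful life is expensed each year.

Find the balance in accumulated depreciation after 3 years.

Depreciable base = $92,980 − $6,200 = $86,780.
Annual expense = $86,780 / 4 = $21,695.
End of year 1: book value $71,285.
End of year 2: book value $49,590.
End of year 3: book value $27,895.
Accumulated through year 3 = $92,980 − $27,895 = $65,085.

$65,085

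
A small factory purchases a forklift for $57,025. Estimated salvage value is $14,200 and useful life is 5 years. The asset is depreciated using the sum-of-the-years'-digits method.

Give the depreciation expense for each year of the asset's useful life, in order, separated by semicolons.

$14,275; $11,420; $8,565; $5,710; $2,855

Depreciable base = $57,025 − $14,200 = $42,825.
Sum of the years' digits = 5+4+3+2+1 = 15.
Year 1: $42,825 × 5/15 = $14,275. Book value $42,750.
Year 2: $42,825 × 4/15 = $11,420. Book value $31,330.
Year 3: $42,825 × 3/15 = $8,565. Book value $22,765.
Year 4: $42,825 × 2/15 = $5,710. Book value $17,055.
Year 5: $42,825 × 1/15 = $2,855. Book value $14,200.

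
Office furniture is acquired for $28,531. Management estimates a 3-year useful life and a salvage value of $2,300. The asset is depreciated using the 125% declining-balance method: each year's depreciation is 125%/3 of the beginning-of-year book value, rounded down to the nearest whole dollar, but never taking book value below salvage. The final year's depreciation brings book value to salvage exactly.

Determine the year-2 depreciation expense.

Depreciable base = $28,531 − $2,300 = $26,231.
Year 1: ⌊$28,531 × 125%/3⌋ = $11,887. Book value $16,644.
Year 2: ⌊$16,644 × 125%/3⌋ = $6,935. Book value $9,709.

$6,935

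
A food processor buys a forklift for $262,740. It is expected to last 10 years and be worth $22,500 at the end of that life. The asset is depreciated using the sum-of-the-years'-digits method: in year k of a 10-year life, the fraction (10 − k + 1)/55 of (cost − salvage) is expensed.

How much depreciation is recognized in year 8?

Depreciable base = $262,740 − $22,500 = $240,240.
Sum of the years' digits = 10+9+8+7+6+5+4+3+2+1 = 55.
Year 1: $240,240 × 10/55 = $43,680. Book value $219,060.
Year 2: $240,240 × 9/55 = $39,312. Book value $179,748.
Year 3: $240,240 × 8/55 = $34,944. Book value $144,804.
Year 4: $240,240 × 7/55 = $30,576. Book value $114,228.
Year 5: $240,240 × 6/55 = $26,208. Book value $88,020.
Year 6: $240,240 × 5/55 = $21,840. Book value $66,180.
Year 7: $240,240 × 4/55 = $17,472. Book value $48,708.
Year 8: $240,240 × 3/55 = $13,104. Book value $35,604.

$13,104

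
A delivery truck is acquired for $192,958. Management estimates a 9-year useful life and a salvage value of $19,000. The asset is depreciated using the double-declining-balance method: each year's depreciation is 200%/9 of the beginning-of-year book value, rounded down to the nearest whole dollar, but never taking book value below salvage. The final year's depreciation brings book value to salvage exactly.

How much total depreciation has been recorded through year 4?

$122,343

Depreciable base = $192,958 − $19,000 = $173,958.
Year 1: ⌊$192,958 × 200%/9⌋ = $42,879. Book value $150,079.
Year 2: ⌊$150,079 × 200%/9⌋ = $33,350. Book value $116,729.
Year 3: ⌊$116,729 × 200%/9⌋ = $25,939. Book value $90,790.
Year 4: ⌊$90,790 × 200%/9⌋ = $20,175. Book value $70,615.
Accumulated through year 4 = $192,958 − $70,615 = $122,343.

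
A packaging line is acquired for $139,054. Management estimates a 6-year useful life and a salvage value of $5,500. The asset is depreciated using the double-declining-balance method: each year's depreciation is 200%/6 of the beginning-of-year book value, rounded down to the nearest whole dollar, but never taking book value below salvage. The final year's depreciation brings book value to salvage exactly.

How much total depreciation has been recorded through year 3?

$97,852

Depreciable base = $139,054 − $5,500 = $133,554.
Year 1: ⌊$139,054 × 200%/6⌋ = $46,351. Book value $92,703.
Year 2: ⌊$92,703 × 200%/6⌋ = $30,901. Book value $61,802.
Year 3: ⌊$61,802 × 200%/6⌋ = $20,600. Book value $41,202.
Accumulated through year 3 = $139,054 − $41,202 = $97,852.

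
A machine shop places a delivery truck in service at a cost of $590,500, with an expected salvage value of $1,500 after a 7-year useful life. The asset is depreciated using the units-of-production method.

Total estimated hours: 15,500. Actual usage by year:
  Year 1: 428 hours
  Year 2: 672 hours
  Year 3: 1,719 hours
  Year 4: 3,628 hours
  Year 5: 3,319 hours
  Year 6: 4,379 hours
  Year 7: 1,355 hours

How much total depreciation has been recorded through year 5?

Depreciable base = $590,500 − $1,500 = $589,000.
Rate = $589,000 / 15,500 hours = $38 per hour.
Year 1: 428 × $38 = $16,264. Book value $574,236.
Year 2: 672 × $38 = $25,536. Book value $548,700.
Year 3: 1,719 × $38 = $65,322. Book value $483,378.
Year 4: 3,628 × $38 = $137,864. Book value $345,514.
Year 5: 3,319 × $38 = $126,122. Book value $219,392.
Accumulated through year 5 = $590,500 − $219,392 = $371,108.

$371,108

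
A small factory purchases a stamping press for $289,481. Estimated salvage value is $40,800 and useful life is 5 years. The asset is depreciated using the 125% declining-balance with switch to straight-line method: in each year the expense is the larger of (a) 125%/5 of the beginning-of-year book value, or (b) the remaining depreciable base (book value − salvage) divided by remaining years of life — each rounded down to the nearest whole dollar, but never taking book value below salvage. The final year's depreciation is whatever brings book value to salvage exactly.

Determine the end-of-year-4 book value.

Depreciable base = $289,481 − $40,800 = $248,681.
Year 1: DB = ⌊$289,481 × 125%/5⌋ = $72,370; SL = ⌊$248,681/5⌋ = $49,736 → take DB $72,370. Book value $217,111.
Year 2: DB = ⌊$217,111 × 125%/5⌋ = $54,277; SL = ⌊$176,311/4⌋ = $44,077 → take DB $54,277. Book value $162,834.
Year 3: DB = ⌊$162,834 × 125%/5⌋ = $40,708; SL = ⌊$122,034/3⌋ = $40,678 → take DB $40,708. Book value $122,126.
Year 4: DB = ⌊$122,126 × 125%/5⌋ = $30,531; SL = ⌊$81,326/2⌋ = $40,663 → take SL $40,663. Book value $81,463.

$81,463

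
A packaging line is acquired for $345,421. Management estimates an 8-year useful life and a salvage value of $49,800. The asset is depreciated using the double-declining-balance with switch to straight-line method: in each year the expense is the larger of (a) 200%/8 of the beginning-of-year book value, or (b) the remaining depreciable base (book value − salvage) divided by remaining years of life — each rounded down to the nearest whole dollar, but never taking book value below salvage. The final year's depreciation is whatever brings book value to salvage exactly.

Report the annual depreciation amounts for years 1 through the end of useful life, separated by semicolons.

Depreciable base = $345,421 − $49,800 = $295,621.
Year 1: DB = ⌊$345,421 × 200%/8⌋ = $86,355; SL = ⌊$295,621/8⌋ = $36,952 → take DB $86,355. Book value $259,066.
Year 2: DB = ⌊$259,066 × 200%/8⌋ = $64,766; SL = ⌊$209,266/7⌋ = $29,895 → take DB $64,766. Book value $194,300.
Year 3: DB = ⌊$194,300 × 200%/8⌋ = $48,575; SL = ⌊$144,500/6⌋ = $24,083 → take DB $48,575. Book value $145,725.
Year 4: DB = ⌊$145,725 × 200%/8⌋ = $36,431; SL = ⌊$95,925/5⌋ = $19,185 → take DB $36,431. Book value $109,294.
Year 5: DB = ⌊$109,294 × 200%/8⌋ = $27,323; SL = ⌊$59,494/4⌋ = $14,873 → take DB $27,323. Book value $81,971.
Year 6: DB = ⌊$81,971 × 200%/8⌋ = $20,492; SL = ⌊$32,171/3⌋ = $10,723 → take DB $20,492. Book value $61,479.
Year 7: DB = ⌊$61,479 × 200%/8⌋ = $15,369; SL = ⌊$11,679/2⌋ = $5,839 → take DB $15,369, capped at $11,679. Book value $49,800.
Year 8 (final): $49,800 − $49,800 = $0. Book value $49,800.

$86,355; $64,766; $48,575; $36,431; $27,323; $20,492; $11,679; $0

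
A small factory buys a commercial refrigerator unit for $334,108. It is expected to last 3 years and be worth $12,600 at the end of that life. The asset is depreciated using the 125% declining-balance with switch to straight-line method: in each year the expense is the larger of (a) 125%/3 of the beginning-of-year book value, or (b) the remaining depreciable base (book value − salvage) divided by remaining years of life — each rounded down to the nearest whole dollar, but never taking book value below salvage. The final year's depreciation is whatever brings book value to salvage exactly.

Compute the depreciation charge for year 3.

Depreciable base = $334,108 − $12,600 = $321,508.
Year 1: DB = ⌊$334,108 × 125%/3⌋ = $139,211; SL = ⌊$321,508/3⌋ = $107,169 → take DB $139,211. Book value $194,897.
Year 2: DB = ⌊$194,897 × 125%/3⌋ = $81,207; SL = ⌊$182,297/2⌋ = $91,148 → take SL $91,148. Book value $103,749.
Year 3 (final): $103,749 − $12,600 = $91,149. Book value $12,600.

$91,149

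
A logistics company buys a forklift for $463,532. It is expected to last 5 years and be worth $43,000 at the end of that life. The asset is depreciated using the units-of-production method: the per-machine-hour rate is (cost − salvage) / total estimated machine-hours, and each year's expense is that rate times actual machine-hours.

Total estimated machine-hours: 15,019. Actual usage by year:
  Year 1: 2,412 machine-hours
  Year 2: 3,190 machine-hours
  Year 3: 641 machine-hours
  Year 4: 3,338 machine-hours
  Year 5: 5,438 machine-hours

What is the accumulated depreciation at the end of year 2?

Depreciable base = $463,532 − $43,000 = $420,532.
Rate = $420,532 / 15,019 machine-hours = $28 per machine-hour.
Year 1: 2,412 × $28 = $67,536. Book value $395,996.
Year 2: 3,190 × $28 = $89,320. Book value $306,676.
Accumulated through year 2 = $463,532 − $306,676 = $156,856.

$156,856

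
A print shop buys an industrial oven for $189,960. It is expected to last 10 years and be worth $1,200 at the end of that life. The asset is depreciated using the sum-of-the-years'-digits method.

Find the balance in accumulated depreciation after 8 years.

Depreciable base = $189,960 − $1,200 = $188,760.
Sum of the years' digits = 10+9+8+7+6+5+4+3+2+1 = 55.
Year 1: $188,760 × 10/55 = $34,320. Book value $155,640.
Year 2: $188,760 × 9/55 = $30,888. Book value $124,752.
Year 3: $188,760 × 8/55 = $27,456. Book value $97,296.
Year 4: $188,760 × 7/55 = $24,024. Book value $73,272.
Year 5: $188,760 × 6/55 = $20,592. Book value $52,680.
Year 6: $188,760 × 5/55 = $17,160. Book value $35,520.
Year 7: $188,760 × 4/55 = $13,728. Book value $21,792.
Year 8: $188,760 × 3/55 = $10,296. Book value $11,496.
Accumulated through year 8 = $189,960 − $11,496 = $178,464.

$178,464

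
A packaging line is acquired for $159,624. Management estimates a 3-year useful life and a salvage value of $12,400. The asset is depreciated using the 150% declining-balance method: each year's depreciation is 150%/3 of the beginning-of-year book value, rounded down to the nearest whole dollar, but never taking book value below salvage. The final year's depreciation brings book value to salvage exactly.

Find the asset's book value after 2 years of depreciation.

$39,906

Depreciable base = $159,624 − $12,400 = $147,224.
Year 1: ⌊$159,624 × 150%/3⌋ = $79,812. Book value $79,812.
Year 2: ⌊$79,812 × 150%/3⌋ = $39,906. Book value $39,906.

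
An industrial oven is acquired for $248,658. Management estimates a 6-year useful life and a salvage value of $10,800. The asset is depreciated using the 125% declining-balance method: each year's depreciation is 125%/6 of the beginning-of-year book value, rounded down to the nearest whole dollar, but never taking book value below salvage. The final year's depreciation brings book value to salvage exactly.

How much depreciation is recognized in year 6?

$66,526

Depreciable base = $248,658 − $10,800 = $237,858.
Year 1: ⌊$248,658 × 125%/6⌋ = $51,803. Book value $196,855.
Year 2: ⌊$196,855 × 125%/6⌋ = $41,011. Book value $155,844.
Year 3: ⌊$155,844 × 125%/6⌋ = $32,467. Book value $123,377.
Year 4: ⌊$123,377 × 125%/6⌋ = $25,703. Book value $97,674.
Year 5: ⌊$97,674 × 125%/6⌋ = $20,348. Book value $77,326.
Year 6 (final): $77,326 − $10,800 = $66,526. Book value $10,800.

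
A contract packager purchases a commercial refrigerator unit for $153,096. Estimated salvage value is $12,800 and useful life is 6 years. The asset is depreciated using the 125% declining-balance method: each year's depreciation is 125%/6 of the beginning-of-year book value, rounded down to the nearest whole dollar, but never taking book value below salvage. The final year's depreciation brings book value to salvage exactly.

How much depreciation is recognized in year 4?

Depreciable base = $153,096 − $12,800 = $140,296.
Year 1: ⌊$153,096 × 125%/6⌋ = $31,895. Book value $121,201.
Year 2: ⌊$121,201 × 125%/6⌋ = $25,250. Book value $95,951.
Year 3: ⌊$95,951 × 125%/6⌋ = $19,989. Book value $75,962.
Year 4: ⌊$75,962 × 125%/6⌋ = $15,825. Book value $60,137.

$15,825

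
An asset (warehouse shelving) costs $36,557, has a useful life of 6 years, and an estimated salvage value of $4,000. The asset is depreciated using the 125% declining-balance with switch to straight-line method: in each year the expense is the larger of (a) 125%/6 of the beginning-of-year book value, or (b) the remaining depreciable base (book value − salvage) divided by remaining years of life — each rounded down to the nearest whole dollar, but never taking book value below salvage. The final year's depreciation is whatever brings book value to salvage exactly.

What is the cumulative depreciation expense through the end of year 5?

Depreciable base = $36,557 − $4,000 = $32,557.
Year 1: DB = ⌊$36,557 × 125%/6⌋ = $7,616; SL = ⌊$32,557/6⌋ = $5,426 → take DB $7,616. Book value $28,941.
Year 2: DB = ⌊$28,941 × 125%/6⌋ = $6,029; SL = ⌊$24,941/5⌋ = $4,988 → take DB $6,029. Book value $22,912.
Year 3: DB = ⌊$22,912 × 125%/6⌋ = $4,773; SL = ⌊$18,912/4⌋ = $4,728 → take DB $4,773. Book value $18,139.
Year 4: DB = ⌊$18,139 × 125%/6⌋ = $3,778; SL = ⌊$14,139/3⌋ = $4,713 → take SL $4,713. Book value $13,426.
Year 5: DB = ⌊$13,426 × 125%/6⌋ = $2,797; SL = ⌊$9,426/2⌋ = $4,713 → take SL $4,713. Book value $8,713.
Accumulated through year 5 = $36,557 − $8,713 = $27,844.

$27,844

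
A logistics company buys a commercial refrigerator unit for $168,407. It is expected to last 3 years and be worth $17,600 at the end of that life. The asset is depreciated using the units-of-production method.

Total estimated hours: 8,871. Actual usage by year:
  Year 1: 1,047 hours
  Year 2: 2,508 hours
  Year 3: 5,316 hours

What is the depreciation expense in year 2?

Depreciable base = $168,407 − $17,600 = $150,807.
Rate = $150,807 / 8,871 hours = $17 per hour.
Year 1: 1,047 × $17 = $17,799. Book value $150,608.
Year 2: 2,508 × $17 = $42,636. Book value $107,972.

$42,636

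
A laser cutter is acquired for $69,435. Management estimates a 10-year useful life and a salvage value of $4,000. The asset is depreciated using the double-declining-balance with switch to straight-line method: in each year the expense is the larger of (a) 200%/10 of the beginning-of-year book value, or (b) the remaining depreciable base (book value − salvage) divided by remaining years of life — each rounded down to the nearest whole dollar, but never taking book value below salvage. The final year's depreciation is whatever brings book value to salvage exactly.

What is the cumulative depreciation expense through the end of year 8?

$58,392

Depreciable base = $69,435 − $4,000 = $65,435.
Year 1: DB = ⌊$69,435 × 200%/10⌋ = $13,887; SL = ⌊$65,435/10⌋ = $6,543 → take DB $13,887. Book value $55,548.
Year 2: DB = ⌊$55,548 × 200%/10⌋ = $11,109; SL = ⌊$51,548/9⌋ = $5,727 → take DB $11,109. Book value $44,439.
Year 3: DB = ⌊$44,439 × 200%/10⌋ = $8,887; SL = ⌊$40,439/8⌋ = $5,054 → take DB $8,887. Book value $35,552.
Year 4: DB = ⌊$35,552 × 200%/10⌋ = $7,110; SL = ⌊$31,552/7⌋ = $4,507 → take DB $7,110. Book value $28,442.
Year 5: DB = ⌊$28,442 × 200%/10⌋ = $5,688; SL = ⌊$24,442/6⌋ = $4,073 → take DB $5,688. Book value $22,754.
Year 6: DB = ⌊$22,754 × 200%/10⌋ = $4,550; SL = ⌊$18,754/5⌋ = $3,750 → take DB $4,550. Book value $18,204.
Year 7: DB = ⌊$18,204 × 200%/10⌋ = $3,640; SL = ⌊$14,204/4⌋ = $3,551 → take DB $3,640. Book value $14,564.
Year 8: DB = ⌊$14,564 × 200%/10⌋ = $2,912; SL = ⌊$10,564/3⌋ = $3,521 → take SL $3,521. Book value $11,043.
Accumulated through year 8 = $69,435 − $11,043 = $58,392.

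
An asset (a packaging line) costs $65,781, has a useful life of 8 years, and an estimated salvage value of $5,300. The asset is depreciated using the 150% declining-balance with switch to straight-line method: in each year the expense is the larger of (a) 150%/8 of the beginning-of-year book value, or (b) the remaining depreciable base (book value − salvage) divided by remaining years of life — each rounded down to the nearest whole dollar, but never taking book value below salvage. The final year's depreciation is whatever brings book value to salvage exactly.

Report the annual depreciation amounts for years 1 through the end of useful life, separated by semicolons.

$12,333; $10,021; $8,142; $6,615; $5,842; $5,842; $5,843; $5,843

Depreciable base = $65,781 − $5,300 = $60,481.
Year 1: DB = ⌊$65,781 × 150%/8⌋ = $12,333; SL = ⌊$60,481/8⌋ = $7,560 → take DB $12,333. Book value $53,448.
Year 2: DB = ⌊$53,448 × 150%/8⌋ = $10,021; SL = ⌊$48,148/7⌋ = $6,878 → take DB $10,021. Book value $43,427.
Year 3: DB = ⌊$43,427 × 150%/8⌋ = $8,142; SL = ⌊$38,127/6⌋ = $6,354 → take DB $8,142. Book value $35,285.
Year 4: DB = ⌊$35,285 × 150%/8⌋ = $6,615; SL = ⌊$29,985/5⌋ = $5,997 → take DB $6,615. Book value $28,670.
Year 5: DB = ⌊$28,670 × 150%/8⌋ = $5,375; SL = ⌊$23,370/4⌋ = $5,842 → take SL $5,842. Book value $22,828.
Year 6: DB = ⌊$22,828 × 150%/8⌋ = $4,280; SL = ⌊$17,528/3⌋ = $5,842 → take SL $5,842. Book value $16,986.
Year 7: DB = ⌊$16,986 × 150%/8⌋ = $3,184; SL = ⌊$11,686/2⌋ = $5,843 → take SL $5,843. Book value $11,143.
Year 8 (final): $11,143 − $5,300 = $5,843. Book value $5,300.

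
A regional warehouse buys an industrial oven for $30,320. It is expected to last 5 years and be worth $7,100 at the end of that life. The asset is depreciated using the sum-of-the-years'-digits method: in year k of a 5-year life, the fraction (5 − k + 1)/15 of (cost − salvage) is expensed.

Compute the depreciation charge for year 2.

Depreciable base = $30,320 − $7,100 = $23,220.
Sum of the years' digits = 5+4+3+2+1 = 15.
Year 1: $23,220 × 5/15 = $7,740. Book value $22,580.
Year 2: $23,220 × 4/15 = $6,192. Book value $16,388.

$6,192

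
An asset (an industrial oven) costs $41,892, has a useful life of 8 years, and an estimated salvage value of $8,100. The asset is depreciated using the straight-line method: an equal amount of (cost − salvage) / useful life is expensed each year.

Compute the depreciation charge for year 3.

$4,224

Depreciable base = $41,892 − $8,100 = $33,792.
Annual expense = $33,792 / 8 = $4,224.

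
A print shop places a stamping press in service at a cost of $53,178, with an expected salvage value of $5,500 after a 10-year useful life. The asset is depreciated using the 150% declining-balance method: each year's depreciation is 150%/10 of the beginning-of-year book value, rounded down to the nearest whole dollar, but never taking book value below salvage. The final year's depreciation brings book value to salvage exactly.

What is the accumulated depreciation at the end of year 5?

$29,581

Depreciable base = $53,178 − $5,500 = $47,678.
Year 1: ⌊$53,178 × 150%/10⌋ = $7,976. Book value $45,202.
Year 2: ⌊$45,202 × 150%/10⌋ = $6,780. Book value $38,422.
Year 3: ⌊$38,422 × 150%/10⌋ = $5,763. Book value $32,659.
Year 4: ⌊$32,659 × 150%/10⌋ = $4,898. Book value $27,761.
Year 5: ⌊$27,761 × 150%/10⌋ = $4,164. Book value $23,597.
Accumulated through year 5 = $53,178 − $23,597 = $29,581.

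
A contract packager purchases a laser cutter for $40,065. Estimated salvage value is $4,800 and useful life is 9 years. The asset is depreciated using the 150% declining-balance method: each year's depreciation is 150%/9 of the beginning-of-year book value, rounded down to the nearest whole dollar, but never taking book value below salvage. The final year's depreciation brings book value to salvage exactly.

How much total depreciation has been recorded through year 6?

$26,645

Depreciable base = $40,065 − $4,800 = $35,265.
Year 1: ⌊$40,065 × 150%/9⌋ = $6,677. Book value $33,388.
Year 2: ⌊$33,388 × 150%/9⌋ = $5,564. Book value $27,824.
Year 3: ⌊$27,824 × 150%/9⌋ = $4,637. Book value $23,187.
Year 4: ⌊$23,187 × 150%/9⌋ = $3,864. Book value $19,323.
Year 5: ⌊$19,323 × 150%/9⌋ = $3,220. Book value $16,103.
Year 6: ⌊$16,103 × 150%/9⌋ = $2,683. Book value $13,420.
Accumulated through year 6 = $40,065 − $13,420 = $26,645.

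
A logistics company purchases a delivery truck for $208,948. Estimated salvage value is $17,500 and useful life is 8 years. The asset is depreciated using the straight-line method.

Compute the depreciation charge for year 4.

Depreciable base = $208,948 − $17,500 = $191,448.
Annual expense = $191,448 / 8 = $23,931.

$23,931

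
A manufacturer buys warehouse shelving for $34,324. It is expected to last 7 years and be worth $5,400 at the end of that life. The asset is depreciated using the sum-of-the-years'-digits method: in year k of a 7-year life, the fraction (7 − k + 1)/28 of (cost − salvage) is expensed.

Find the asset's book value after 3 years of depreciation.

Depreciable base = $34,324 − $5,400 = $28,924.
Sum of the years' digits = 7+6+5+4+3+2+1 = 28.
Year 1: $28,924 × 7/28 = $7,231. Book value $27,093.
Year 2: $28,924 × 6/28 = $6,198. Book value $20,895.
Year 3: $28,924 × 5/28 = $5,165. Book value $15,730.

$15,730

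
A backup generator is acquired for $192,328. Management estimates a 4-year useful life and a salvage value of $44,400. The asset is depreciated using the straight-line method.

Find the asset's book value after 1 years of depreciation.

$155,346

Depreciable base = $192,328 − $44,400 = $147,928.
Annual expense = $147,928 / 4 = $36,982.
End of year 1: book value $155,346.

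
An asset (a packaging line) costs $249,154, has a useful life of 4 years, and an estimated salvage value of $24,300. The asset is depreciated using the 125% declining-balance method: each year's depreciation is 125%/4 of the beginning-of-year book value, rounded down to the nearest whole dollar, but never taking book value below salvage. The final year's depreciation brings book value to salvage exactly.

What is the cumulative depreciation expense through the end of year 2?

Depreciable base = $249,154 − $24,300 = $224,854.
Year 1: ⌊$249,154 × 125%/4⌋ = $77,860. Book value $171,294.
Year 2: ⌊$171,294 × 125%/4⌋ = $53,529. Book value $117,765.
Accumulated through year 2 = $249,154 − $117,765 = $131,389.

$131,389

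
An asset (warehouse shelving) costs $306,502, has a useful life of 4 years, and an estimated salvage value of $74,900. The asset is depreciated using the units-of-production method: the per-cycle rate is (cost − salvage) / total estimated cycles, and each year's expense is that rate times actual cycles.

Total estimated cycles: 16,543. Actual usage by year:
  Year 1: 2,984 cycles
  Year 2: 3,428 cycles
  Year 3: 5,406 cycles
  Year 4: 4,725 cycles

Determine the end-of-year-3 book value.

$141,050

Depreciable base = $306,502 − $74,900 = $231,602.
Rate = $231,602 / 16,543 cycles = $14 per cycle.
Year 1: 2,984 × $14 = $41,776. Book value $264,726.
Year 2: 3,428 × $14 = $47,992. Book value $216,734.
Year 3: 5,406 × $14 = $75,684. Book value $141,050.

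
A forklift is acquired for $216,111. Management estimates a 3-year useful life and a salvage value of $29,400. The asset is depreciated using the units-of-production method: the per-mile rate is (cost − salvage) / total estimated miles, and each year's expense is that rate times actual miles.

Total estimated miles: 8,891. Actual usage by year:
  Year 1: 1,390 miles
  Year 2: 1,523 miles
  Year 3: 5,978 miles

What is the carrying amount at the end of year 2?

Depreciable base = $216,111 − $29,400 = $186,711.
Rate = $186,711 / 8,891 miles = $21 per mile.
Year 1: 1,390 × $21 = $29,190. Book value $186,921.
Year 2: 1,523 × $21 = $31,983. Book value $154,938.

$154,938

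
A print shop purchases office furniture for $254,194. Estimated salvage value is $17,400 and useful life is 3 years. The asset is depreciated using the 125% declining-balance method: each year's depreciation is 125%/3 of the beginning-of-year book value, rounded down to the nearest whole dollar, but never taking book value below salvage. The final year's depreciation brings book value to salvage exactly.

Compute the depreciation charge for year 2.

Depreciable base = $254,194 − $17,400 = $236,794.
Year 1: ⌊$254,194 × 125%/3⌋ = $105,914. Book value $148,280.
Year 2: ⌊$148,280 × 125%/3⌋ = $61,783. Book value $86,497.

$61,783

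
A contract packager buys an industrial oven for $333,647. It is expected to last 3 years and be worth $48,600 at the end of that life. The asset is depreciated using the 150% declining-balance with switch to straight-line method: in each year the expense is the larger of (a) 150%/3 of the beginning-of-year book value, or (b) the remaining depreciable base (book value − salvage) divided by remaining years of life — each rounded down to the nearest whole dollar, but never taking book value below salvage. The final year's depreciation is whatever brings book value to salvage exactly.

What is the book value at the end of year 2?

Depreciable base = $333,647 − $48,600 = $285,047.
Year 1: DB = ⌊$333,647 × 150%/3⌋ = $166,823; SL = ⌊$285,047/3⌋ = $95,015 → take DB $166,823. Book value $166,824.
Year 2: DB = ⌊$166,824 × 150%/3⌋ = $83,412; SL = ⌊$118,224/2⌋ = $59,112 → take DB $83,412. Book value $83,412.

$83,412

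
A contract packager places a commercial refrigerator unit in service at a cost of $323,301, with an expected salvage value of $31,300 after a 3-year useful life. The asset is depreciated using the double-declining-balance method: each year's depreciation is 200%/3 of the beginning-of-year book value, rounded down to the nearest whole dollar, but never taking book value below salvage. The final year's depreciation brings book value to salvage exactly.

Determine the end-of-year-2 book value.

$35,923

Depreciable base = $323,301 − $31,300 = $292,001.
Year 1: ⌊$323,301 × 200%/3⌋ = $215,534. Book value $107,767.
Year 2: ⌊$107,767 × 200%/3⌋ = $71,844. Book value $35,923.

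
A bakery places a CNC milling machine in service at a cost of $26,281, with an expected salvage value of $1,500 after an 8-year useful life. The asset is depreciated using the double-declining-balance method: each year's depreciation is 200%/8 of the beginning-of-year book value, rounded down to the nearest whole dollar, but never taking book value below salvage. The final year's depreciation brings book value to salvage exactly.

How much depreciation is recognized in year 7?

$1,169

Depreciable base = $26,281 − $1,500 = $24,781.
Year 1: ⌊$26,281 × 200%/8⌋ = $6,570. Book value $19,711.
Year 2: ⌊$19,711 × 200%/8⌋ = $4,927. Book value $14,784.
Year 3: ⌊$14,784 × 200%/8⌋ = $3,696. Book value $11,088.
Year 4: ⌊$11,088 × 200%/8⌋ = $2,772. Book value $8,316.
Year 5: ⌊$8,316 × 200%/8⌋ = $2,079. Book value $6,237.
Year 6: ⌊$6,237 × 200%/8⌋ = $1,559. Book value $4,678.
Year 7: ⌊$4,678 × 200%/8⌋ = $1,169. Book value $3,509.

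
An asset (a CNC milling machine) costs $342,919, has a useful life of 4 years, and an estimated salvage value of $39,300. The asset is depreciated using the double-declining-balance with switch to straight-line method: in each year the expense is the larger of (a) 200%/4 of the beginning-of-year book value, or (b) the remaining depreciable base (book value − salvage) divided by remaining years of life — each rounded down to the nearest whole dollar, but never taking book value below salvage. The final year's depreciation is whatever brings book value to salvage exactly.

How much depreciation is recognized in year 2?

$85,730

Depreciable base = $342,919 − $39,300 = $303,619.
Year 1: DB = ⌊$342,919 × 200%/4⌋ = $171,459; SL = ⌊$303,619/4⌋ = $75,904 → take DB $171,459. Book value $171,460.
Year 2: DB = ⌊$171,460 × 200%/4⌋ = $85,730; SL = ⌊$132,160/3⌋ = $44,053 → take DB $85,730. Book value $85,730.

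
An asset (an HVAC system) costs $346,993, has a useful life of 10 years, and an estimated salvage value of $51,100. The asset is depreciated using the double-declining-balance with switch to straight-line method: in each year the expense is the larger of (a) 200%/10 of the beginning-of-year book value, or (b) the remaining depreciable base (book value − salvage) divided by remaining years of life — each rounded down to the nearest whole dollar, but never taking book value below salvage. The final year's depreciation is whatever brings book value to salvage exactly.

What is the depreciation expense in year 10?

Depreciable base = $346,993 − $51,100 = $295,893.
Year 1: DB = ⌊$346,993 × 200%/10⌋ = $69,398; SL = ⌊$295,893/10⌋ = $29,589 → take DB $69,398. Book value $277,595.
Year 2: DB = ⌊$277,595 × 200%/10⌋ = $55,519; SL = ⌊$226,495/9⌋ = $25,166 → take DB $55,519. Book value $222,076.
Year 3: DB = ⌊$222,076 × 200%/10⌋ = $44,415; SL = ⌊$170,976/8⌋ = $21,372 → take DB $44,415. Book value $177,661.
Year 4: DB = ⌊$177,661 × 200%/10⌋ = $35,532; SL = ⌊$126,561/7⌋ = $18,080 → take DB $35,532. Book value $142,129.
Year 5: DB = ⌊$142,129 × 200%/10⌋ = $28,425; SL = ⌊$91,029/6⌋ = $15,171 → take DB $28,425. Book value $113,704.
Year 6: DB = ⌊$113,704 × 200%/10⌋ = $22,740; SL = ⌊$62,604/5⌋ = $12,520 → take DB $22,740. Book value $90,964.
Year 7: DB = ⌊$90,964 × 200%/10⌋ = $18,192; SL = ⌊$39,864/4⌋ = $9,966 → take DB $18,192. Book value $72,772.
Year 8: DB = ⌊$72,772 × 200%/10⌋ = $14,554; SL = ⌊$21,672/3⌋ = $7,224 → take DB $14,554. Book value $58,218.
Year 9: DB = ⌊$58,218 × 200%/10⌋ = $11,643; SL = ⌊$7,118/2⌋ = $3,559 → take DB $11,643, capped at $7,118. Book value $51,100.
Year 10 (final): $51,100 − $51,100 = $0. Book value $51,100.

$0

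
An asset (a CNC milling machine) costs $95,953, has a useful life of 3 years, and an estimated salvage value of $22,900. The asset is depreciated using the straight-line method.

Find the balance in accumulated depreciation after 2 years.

Depreciable base = $95,953 − $22,900 = $73,053.
Annual expense = $73,053 / 3 = $24,351.
End of year 1: book value $71,602.
End of year 2: book value $47,251.
Accumulated through year 2 = $95,953 − $47,251 = $48,702.

$48,702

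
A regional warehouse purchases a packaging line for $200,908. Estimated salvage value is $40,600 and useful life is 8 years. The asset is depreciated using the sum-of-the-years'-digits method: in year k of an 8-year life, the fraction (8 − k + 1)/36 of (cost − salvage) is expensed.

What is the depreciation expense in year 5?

Depreciable base = $200,908 − $40,600 = $160,308.
Sum of the years' digits = 8+7+6+5+4+3+2+1 = 36.
Year 1: $160,308 × 8/36 = $35,624. Book value $165,284.
Year 2: $160,308 × 7/36 = $31,171. Book value $134,113.
Year 3: $160,308 × 6/36 = $26,718. Book value $107,395.
Year 4: $160,308 × 5/36 = $22,265. Book value $85,130.
Year 5: $160,308 × 4/36 = $17,812. Book value $67,318.

$17,812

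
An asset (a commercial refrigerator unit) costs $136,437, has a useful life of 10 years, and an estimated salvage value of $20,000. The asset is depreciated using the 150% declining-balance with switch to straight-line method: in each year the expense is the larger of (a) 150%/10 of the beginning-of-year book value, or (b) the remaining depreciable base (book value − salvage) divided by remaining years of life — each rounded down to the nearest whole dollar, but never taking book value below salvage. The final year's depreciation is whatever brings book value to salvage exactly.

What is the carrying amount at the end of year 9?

$27,865

Depreciable base = $136,437 − $20,000 = $116,437.
Year 1: DB = ⌊$136,437 × 150%/10⌋ = $20,465; SL = ⌊$116,437/10⌋ = $11,643 → take DB $20,465. Book value $115,972.
Year 2: DB = ⌊$115,972 × 150%/10⌋ = $17,395; SL = ⌊$95,972/9⌋ = $10,663 → take DB $17,395. Book value $98,577.
Year 3: DB = ⌊$98,577 × 150%/10⌋ = $14,786; SL = ⌊$78,577/8⌋ = $9,822 → take DB $14,786. Book value $83,791.
Year 4: DB = ⌊$83,791 × 150%/10⌋ = $12,568; SL = ⌊$63,791/7⌋ = $9,113 → take DB $12,568. Book value $71,223.
Year 5: DB = ⌊$71,223 × 150%/10⌋ = $10,683; SL = ⌊$51,223/6⌋ = $8,537 → take DB $10,683. Book value $60,540.
Year 6: DB = ⌊$60,540 × 150%/10⌋ = $9,081; SL = ⌊$40,540/5⌋ = $8,108 → take DB $9,081. Book value $51,459.
Year 7: DB = ⌊$51,459 × 150%/10⌋ = $7,718; SL = ⌊$31,459/4⌋ = $7,864 → take SL $7,864. Book value $43,595.
Year 8: DB = ⌊$43,595 × 150%/10⌋ = $6,539; SL = ⌊$23,595/3⌋ = $7,865 → take SL $7,865. Book value $35,730.
Year 9: DB = ⌊$35,730 × 150%/10⌋ = $5,359; SL = ⌊$15,730/2⌋ = $7,865 → take SL $7,865. Book value $27,865.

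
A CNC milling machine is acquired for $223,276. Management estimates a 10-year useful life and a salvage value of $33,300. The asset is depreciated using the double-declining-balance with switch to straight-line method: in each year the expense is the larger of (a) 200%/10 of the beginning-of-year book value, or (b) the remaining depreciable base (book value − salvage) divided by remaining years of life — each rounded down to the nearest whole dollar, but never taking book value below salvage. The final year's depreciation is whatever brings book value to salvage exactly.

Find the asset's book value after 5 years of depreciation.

$73,164

Depreciable base = $223,276 − $33,300 = $189,976.
Year 1: DB = ⌊$223,276 × 200%/10⌋ = $44,655; SL = ⌊$189,976/10⌋ = $18,997 → take DB $44,655. Book value $178,621.
Year 2: DB = ⌊$178,621 × 200%/10⌋ = $35,724; SL = ⌊$145,321/9⌋ = $16,146 → take DB $35,724. Book value $142,897.
Year 3: DB = ⌊$142,897 × 200%/10⌋ = $28,579; SL = ⌊$109,597/8⌋ = $13,699 → take DB $28,579. Book value $114,318.
Year 4: DB = ⌊$114,318 × 200%/10⌋ = $22,863; SL = ⌊$81,018/7⌋ = $11,574 → take DB $22,863. Book value $91,455.
Year 5: DB = ⌊$91,455 × 200%/10⌋ = $18,291; SL = ⌊$58,155/6⌋ = $9,692 → take DB $18,291. Book value $73,164.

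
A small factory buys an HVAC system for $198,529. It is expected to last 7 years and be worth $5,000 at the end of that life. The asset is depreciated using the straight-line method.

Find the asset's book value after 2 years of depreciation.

Depreciable base = $198,529 − $5,000 = $193,529.
Annual expense = $193,529 / 7 = $27,647.
End of year 1: book value $170,882.
End of year 2: book value $143,235.

$143,235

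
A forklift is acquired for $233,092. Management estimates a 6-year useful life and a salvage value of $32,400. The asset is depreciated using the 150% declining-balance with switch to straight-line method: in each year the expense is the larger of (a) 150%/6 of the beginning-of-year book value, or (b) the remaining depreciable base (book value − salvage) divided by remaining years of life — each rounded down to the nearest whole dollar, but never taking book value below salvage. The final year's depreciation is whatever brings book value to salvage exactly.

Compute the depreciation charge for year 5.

$20,676

Depreciable base = $233,092 − $32,400 = $200,692.
Year 1: DB = ⌊$233,092 × 150%/6⌋ = $58,273; SL = ⌊$200,692/6⌋ = $33,448 → take DB $58,273. Book value $174,819.
Year 2: DB = ⌊$174,819 × 150%/6⌋ = $43,704; SL = ⌊$142,419/5⌋ = $28,483 → take DB $43,704. Book value $131,115.
Year 3: DB = ⌊$131,115 × 150%/6⌋ = $32,778; SL = ⌊$98,715/4⌋ = $24,678 → take DB $32,778. Book value $98,337.
Year 4: DB = ⌊$98,337 × 150%/6⌋ = $24,584; SL = ⌊$65,937/3⌋ = $21,979 → take DB $24,584. Book value $73,753.
Year 5: DB = ⌊$73,753 × 150%/6⌋ = $18,438; SL = ⌊$41,353/2⌋ = $20,676 → take SL $20,676. Book value $53,077.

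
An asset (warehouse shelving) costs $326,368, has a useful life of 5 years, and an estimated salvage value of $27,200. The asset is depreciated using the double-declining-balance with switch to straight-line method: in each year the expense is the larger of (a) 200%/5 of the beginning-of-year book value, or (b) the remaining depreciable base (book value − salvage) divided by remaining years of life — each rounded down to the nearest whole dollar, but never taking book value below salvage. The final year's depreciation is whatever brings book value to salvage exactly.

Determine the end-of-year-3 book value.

$70,496

Depreciable base = $326,368 − $27,200 = $299,168.
Year 1: DB = ⌊$326,368 × 200%/5⌋ = $130,547; SL = ⌊$299,168/5⌋ = $59,833 → take DB $130,547. Book value $195,821.
Year 2: DB = ⌊$195,821 × 200%/5⌋ = $78,328; SL = ⌊$168,621/4⌋ = $42,155 → take DB $78,328. Book value $117,493.
Year 3: DB = ⌊$117,493 × 200%/5⌋ = $46,997; SL = ⌊$90,293/3⌋ = $30,097 → take DB $46,997. Book value $70,496.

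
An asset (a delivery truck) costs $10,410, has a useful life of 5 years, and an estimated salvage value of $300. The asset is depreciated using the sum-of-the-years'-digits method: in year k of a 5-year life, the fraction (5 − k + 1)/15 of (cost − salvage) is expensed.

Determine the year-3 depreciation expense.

$2,022

Depreciable base = $10,410 − $300 = $10,110.
Sum of the years' digits = 5+4+3+2+1 = 15.
Year 1: $10,110 × 5/15 = $3,370. Book value $7,040.
Year 2: $10,110 × 4/15 = $2,696. Book value $4,344.
Year 3: $10,110 × 3/15 = $2,022. Book value $2,322.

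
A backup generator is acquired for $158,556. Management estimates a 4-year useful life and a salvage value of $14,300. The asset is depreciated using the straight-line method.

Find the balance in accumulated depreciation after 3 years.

$108,192

Depreciable base = $158,556 − $14,300 = $144,256.
Annual expense = $144,256 / 4 = $36,064.
End of year 1: book value $122,492.
End of year 2: book value $86,428.
End of year 3: book value $50,364.
Accumulated through year 3 = $158,556 − $50,364 = $108,192.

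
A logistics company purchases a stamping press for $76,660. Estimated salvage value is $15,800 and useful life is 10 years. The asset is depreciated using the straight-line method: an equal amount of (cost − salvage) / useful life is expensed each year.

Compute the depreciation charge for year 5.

Depreciable base = $76,660 − $15,800 = $60,860.
Annual expense = $60,860 / 10 = $6,086.

$6,086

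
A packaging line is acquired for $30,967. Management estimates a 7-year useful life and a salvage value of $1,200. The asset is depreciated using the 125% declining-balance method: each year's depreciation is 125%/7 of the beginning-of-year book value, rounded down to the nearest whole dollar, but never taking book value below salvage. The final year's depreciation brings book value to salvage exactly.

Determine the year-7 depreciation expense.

$8,315

Depreciable base = $30,967 − $1,200 = $29,767.
Year 1: ⌊$30,967 × 125%/7⌋ = $5,529. Book value $25,438.
Year 2: ⌊$25,438 × 125%/7⌋ = $4,542. Book value $20,896.
Year 3: ⌊$20,896 × 125%/7⌋ = $3,731. Book value $17,165.
Year 4: ⌊$17,165 × 125%/7⌋ = $3,065. Book value $14,100.
Year 5: ⌊$14,100 × 125%/7⌋ = $2,517. Book value $11,583.
Year 6: ⌊$11,583 × 125%/7⌋ = $2,068. Book value $9,515.
Year 7 (final): $9,515 − $1,200 = $8,315. Book value $1,200.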